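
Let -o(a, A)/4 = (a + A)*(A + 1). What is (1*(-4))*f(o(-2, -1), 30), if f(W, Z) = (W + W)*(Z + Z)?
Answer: 0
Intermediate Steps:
o(a, A) = -4*(1 + A)*(A + a) (o(a, A) = -4*(a + A)*(A + 1) = -4*(A + a)*(1 + A) = -4*(1 + A)*(A + a))
f(W, Z) = 4*W*Z (f(W, Z) = (2*W)*(2*Z) = 4*W*Z)
(1*(-4))*f(o(-2, -1), 30) = (1*(-4))*(4*(-4*(-1) - 4*(-2) - 4*(-1)**2 - 4*(-1)*(-2))*30) = -16*(4 + 8 - 4*1 - 8)*30 = -16*(4 + 8 - 4 - 8)*30 = -16*0*30 = -4*0 = 0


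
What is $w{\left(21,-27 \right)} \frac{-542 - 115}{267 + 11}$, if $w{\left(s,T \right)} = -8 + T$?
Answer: $\frac{22995}{278} \approx 82.716$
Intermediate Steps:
$w{\left(21,-27 \right)} \frac{-542 - 115}{267 + 11} = \left(-8 - 27\right) \frac{-542 - 115}{267 + 11} = - 35 \left(- \frac{657}{278}\right) = - 35 \left(\left(-657\right) \frac{1}{278}\right) = \left(-35\right) \left(- \frac{657}{278}\right) = \frac{22995}{278}$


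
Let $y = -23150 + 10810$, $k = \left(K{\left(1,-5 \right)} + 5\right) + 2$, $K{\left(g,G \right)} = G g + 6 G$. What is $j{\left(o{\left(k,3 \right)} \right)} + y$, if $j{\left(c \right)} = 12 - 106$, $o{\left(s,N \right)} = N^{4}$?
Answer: $-12434$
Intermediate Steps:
$K{\left(g,G \right)} = 6 G + G g$
$k = -28$ ($k = \left(- 5 \left(6 + 1\right) + 5\right) + 2 = \left(\left(-5\right) 7 + 5\right) + 2 = \left(-35 + 5\right) + 2 = -30 + 2 = -28$)
$y = -12340$
$j{\left(c \right)} = -94$
$j{\left(o{\left(k,3 \right)} \right)} + y = -94 - 12340 = -12434$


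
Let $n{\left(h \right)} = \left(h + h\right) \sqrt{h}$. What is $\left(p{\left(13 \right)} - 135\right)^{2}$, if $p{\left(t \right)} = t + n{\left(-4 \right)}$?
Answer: $14628 + 3904 i \approx 14628.0 + 3904.0 i$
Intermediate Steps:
$n{\left(h \right)} = 2 h^{\frac{3}{2}}$ ($n{\left(h \right)} = 2 h \sqrt{h} = 2 h^{\frac{3}{2}}$)
$p{\left(t \right)} = t - 16 i$ ($p{\left(t \right)} = t + 2 \left(-4\right)^{\frac{3}{2}} = t + 2 \left(- 8 i\right) = t - 16 i$)
$\left(p{\left(13 \right)} - 135\right)^{2} = \left(\left(13 - 16 i\right) - 135\right)^{2} = \left(-122 - 16 i\right)^{2}$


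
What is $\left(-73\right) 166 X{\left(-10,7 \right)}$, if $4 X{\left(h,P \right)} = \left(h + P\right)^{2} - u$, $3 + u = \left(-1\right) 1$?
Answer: $- \frac{78767}{2} \approx -39384.0$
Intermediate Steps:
$u = -4$ ($u = -3 - 1 = -4$)
$X{\left(h,P \right)} = 1 + \frac{\left(P + h\right)^{2}}{4}$ ($X{\left(h,P \right)} = \frac{\left(h + P\right)^{2} - -4}{4} = \frac{\left(P + h\right)^{2} + 4}{4} = \frac{4 + \left(P + h\right)^{2}}{4} = 1 + \frac{\left(P + h\right)^{2}}{4}$)
$\left(-73\right) 166 X{\left(-10,7 \right)} = \left(-73\right) 166 \left(1 + \frac{\left(7 - 10\right)^{2}}{4}\right) = - 12118 \left(1 + \frac{\left(-3\right)^{2}}{4}\right) = - 12118 \left(1 + \frac{1}{4} \cdot 9\right) = - 12118 \left(1 + \frac{9}{4}\right) = \left(-12118\right) \frac{13}{4} = - \frac{78767}{2}$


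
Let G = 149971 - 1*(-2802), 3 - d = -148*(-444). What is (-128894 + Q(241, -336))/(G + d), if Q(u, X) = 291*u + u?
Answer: -29261/43532 ≈ -0.67217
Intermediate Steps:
d = -65709 (d = 3 - (-148)*(-444) = 3 - 1*65712 = 3 - 65712 = -65709)
Q(u, X) = 292*u
G = 152773 (G = 149971 + 2802 = 152773)
(-128894 + Q(241, -336))/(G + d) = (-128894 + 292*241)/(152773 - 65709) = (-128894 + 70372)/87064 = -58522*1/87064 = -29261/43532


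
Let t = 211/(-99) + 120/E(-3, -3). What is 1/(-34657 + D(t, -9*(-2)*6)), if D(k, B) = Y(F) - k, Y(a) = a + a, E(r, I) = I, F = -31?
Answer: -99/3433010 ≈ -2.8838e-5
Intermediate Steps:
Y(a) = 2*a
t = -4171/99 (t = 211/(-99) + 120/(-3) = 211*(-1/99) + 120*(-⅓) = -211/99 - 40 = -4171/99 ≈ -42.131)
D(k, B) = -62 - k (D(k, B) = 2*(-31) - k = -62 - k)
1/(-34657 + D(t, -9*(-2)*6)) = 1/(-34657 + (-62 - 1*(-4171/99))) = 1/(-34657 + (-62 + 4171/99)) = 1/(-34657 - 1967/99) = 1/(-3433010/99) = -99/3433010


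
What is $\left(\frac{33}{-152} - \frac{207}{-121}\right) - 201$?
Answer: $- \frac{3669321}{18392} \approx -199.51$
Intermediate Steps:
$\left(\frac{33}{-152} - \frac{207}{-121}\right) - 201 = \left(33 \left(- \frac{1}{152}\right) - - \frac{207}{121}\right) - 201 = \left(- \frac{33}{152} + \frac{207}{121}\right) - 201 = \frac{27471}{18392} - 201 = - \frac{3669321}{18392}$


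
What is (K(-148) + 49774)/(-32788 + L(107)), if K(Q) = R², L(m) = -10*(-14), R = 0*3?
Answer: -24887/16324 ≈ -1.5246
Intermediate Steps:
R = 0
L(m) = 140
K(Q) = 0 (K(Q) = 0² = 0)
(K(-148) + 49774)/(-32788 + L(107)) = (0 + 49774)/(-32788 + 140) = 49774/(-32648) = 49774*(-1/32648) = -24887/16324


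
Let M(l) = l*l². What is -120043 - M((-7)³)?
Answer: 40233564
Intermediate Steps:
M(l) = l³
-120043 - M((-7)³) = -120043 - ((-7)³)³ = -120043 - 1*(-343)³ = -120043 - 1*(-40353607) = -120043 + 40353607 = 40233564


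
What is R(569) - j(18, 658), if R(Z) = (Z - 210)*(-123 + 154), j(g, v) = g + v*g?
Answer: -733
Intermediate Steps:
j(g, v) = g + g*v
R(Z) = -6510 + 31*Z (R(Z) = (-210 + Z)*31 = -6510 + 31*Z)
R(569) - j(18, 658) = (-6510 + 31*569) - 18*(1 + 658) = (-6510 + 17639) - 18*659 = 11129 - 1*11862 = 11129 - 11862 = -733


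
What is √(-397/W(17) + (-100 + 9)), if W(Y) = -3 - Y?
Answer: I*√7115/10 ≈ 8.435*I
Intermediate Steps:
√(-397/W(17) + (-100 + 9)) = √(-397/(-3 - 1*17) + (-100 + 9)) = √(-397/(-3 - 17) - 91) = √(-397/(-20) - 91) = √(-397*(-1/20) - 91) = √(397/20 - 91) = √(-1423/20) = I*√7115/10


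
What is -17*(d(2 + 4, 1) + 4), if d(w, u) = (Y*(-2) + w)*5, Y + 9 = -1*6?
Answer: -3128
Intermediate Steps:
Y = -15 (Y = -9 - 1*6 = -9 - 6 = -15)
d(w, u) = 150 + 5*w (d(w, u) = (-15*(-2) + w)*5 = (30 + w)*5 = 150 + 5*w)
-17*(d(2 + 4, 1) + 4) = -17*((150 + 5*(2 + 4)) + 4) = -17*((150 + 5*6) + 4) = -17*((150 + 30) + 4) = -17*(180 + 4) = -17*184 = -3128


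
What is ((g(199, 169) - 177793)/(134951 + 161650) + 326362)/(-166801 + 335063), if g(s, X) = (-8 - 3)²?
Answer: 16133186315/8317779577 ≈ 1.9396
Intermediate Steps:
g(s, X) = 121 (g(s, X) = (-11)² = 121)
((g(199, 169) - 177793)/(134951 + 161650) + 326362)/(-166801 + 335063) = ((121 - 177793)/(134951 + 161650) + 326362)/(-166801 + 335063) = (-177672/296601 + 326362)/168262 = (-177672*1/296601 + 326362)*(1/168262) = (-59224/98867 + 326362)*(1/168262) = (32266372630/98867)*(1/168262) = 16133186315/8317779577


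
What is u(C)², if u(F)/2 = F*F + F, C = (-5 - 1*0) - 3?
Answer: 12544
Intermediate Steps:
C = -8 (C = (-5 + 0) - 3 = -5 - 3 = -8)
u(F) = 2*F + 2*F² (u(F) = 2*(F*F + F) = 2*(F² + F) = 2*(F + F²) = 2*F + 2*F²)
u(C)² = (2*(-8)*(1 - 8))² = (2*(-8)*(-7))² = 112² = 12544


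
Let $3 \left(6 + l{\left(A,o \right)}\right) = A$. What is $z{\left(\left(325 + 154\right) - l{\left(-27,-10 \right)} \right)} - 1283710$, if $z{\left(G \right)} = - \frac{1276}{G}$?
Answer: $- \frac{317077008}{247} \approx -1.2837 \cdot 10^{6}$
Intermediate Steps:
$l{\left(A,o \right)} = -6 + \frac{A}{3}$
$z{\left(\left(325 + 154\right) - l{\left(-27,-10 \right)} \right)} - 1283710 = - \frac{1276}{\left(325 + 154\right) - \left(-6 + \frac{1}{3} \left(-27\right)\right)} - 1283710 = - \frac{1276}{479 - \left(-6 - 9\right)} - 1283710 = - \frac{1276}{479 - -15} - 1283710 = - \frac{1276}{479 + 15} - 1283710 = - \frac{1276}{494} - 1283710 = \left(-1276\right) \frac{1}{494} - 1283710 = - \frac{638}{247} - 1283710 = - \frac{317077008}{247}$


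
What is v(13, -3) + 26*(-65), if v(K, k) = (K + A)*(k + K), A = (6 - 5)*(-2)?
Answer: -1580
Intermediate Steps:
A = -2 (A = 1*(-2) = -2)
v(K, k) = (-2 + K)*(K + k) (v(K, k) = (K - 2)*(k + K) = (-2 + K)*(K + k))
v(13, -3) + 26*(-65) = (13² - 2*13 - 2*(-3) + 13*(-3)) + 26*(-65) = (169 - 26 + 6 - 39) - 1690 = 110 - 1690 = -1580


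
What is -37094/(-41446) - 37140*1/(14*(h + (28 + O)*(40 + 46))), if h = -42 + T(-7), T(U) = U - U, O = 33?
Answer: 8553059/22202866 ≈ 0.38522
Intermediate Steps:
T(U) = 0
h = -42 (h = -42 + 0 = -42)
-37094/(-41446) - 37140*1/(14*(h + (28 + O)*(40 + 46))) = -37094/(-41446) - 37140*1/(14*(-42 + (28 + 33)*(40 + 46))) = -37094*(-1/41446) - 37140*1/(14*(-42 + 61*86)) = 1091/1219 - 37140*1/(14*(-42 + 5246)) = 1091/1219 - 37140/(5204*14) = 1091/1219 - 37140/72856 = 1091/1219 - 37140*1/72856 = 1091/1219 - 9285/18214 = 8553059/22202866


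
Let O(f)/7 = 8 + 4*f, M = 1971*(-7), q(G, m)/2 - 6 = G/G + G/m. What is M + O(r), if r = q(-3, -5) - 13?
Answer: -68397/5 ≈ -13679.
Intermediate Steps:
q(G, m) = 14 + 2*G/m (q(G, m) = 12 + 2*(G/G + G/m) = 12 + 2*(1 + G/m) = 12 + (2 + 2*G/m) = 14 + 2*G/m)
M = -13797
r = 11/5 (r = (14 + 2*(-3)/(-5)) - 13 = (14 + 2*(-3)*(-1/5)) - 13 = (14 + 6/5) - 13 = 76/5 - 13 = 11/5 ≈ 2.2000)
O(f) = 56 + 28*f (O(f) = 7*(8 + 4*f) = 56 + 28*f)
M + O(r) = -13797 + (56 + 28*(11/5)) = -13797 + (56 + 308/5) = -13797 + 588/5 = -68397/5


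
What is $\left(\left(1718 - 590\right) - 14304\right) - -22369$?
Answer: $9193$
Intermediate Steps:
$\left(\left(1718 - 590\right) - 14304\right) - -22369 = \left(1128 - 14304\right) + 22369 = -13176 + 22369 = 9193$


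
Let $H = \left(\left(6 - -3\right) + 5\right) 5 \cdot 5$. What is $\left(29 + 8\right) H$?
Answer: $12950$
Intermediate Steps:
$H = 350$ ($H = \left(\left(6 + 3\right) + 5\right) 25 = \left(9 + 5\right) 25 = 14 \cdot 25 = 350$)
$\left(29 + 8\right) H = \left(29 + 8\right) 350 = 37 \cdot 350 = 12950$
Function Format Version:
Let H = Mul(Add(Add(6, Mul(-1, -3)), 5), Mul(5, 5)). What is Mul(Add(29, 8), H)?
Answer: 12950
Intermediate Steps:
H = 350 (H = Mul(Add(Add(6, 3), 5), 25) = Mul(Add(9, 5), 25) = Mul(14, 25) = 350)
Mul(Add(29, 8), H) = Mul(Add(29, 8), 350) = Mul(37, 350) = 12950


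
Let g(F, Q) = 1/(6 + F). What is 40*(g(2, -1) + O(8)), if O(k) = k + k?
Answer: 645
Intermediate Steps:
O(k) = 2*k
40*(g(2, -1) + O(8)) = 40*(1/(6 + 2) + 2*8) = 40*(1/8 + 16) = 40*(129/8) = 645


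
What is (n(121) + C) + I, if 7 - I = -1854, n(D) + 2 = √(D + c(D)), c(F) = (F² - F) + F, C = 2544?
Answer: 4403 + 11*√122 ≈ 4524.5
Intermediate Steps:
c(F) = F²
n(D) = -2 + √(D + D²)
I = 1861 (I = 7 - 1*(-1854) = 7 + 1854 = 1861)
(n(121) + C) + I = ((-2 + √(121*(1 + 121))) + 2544) + 1861 = ((-2 + √(121*122)) + 2544) + 1861 = ((-2 + √14762) + 2544) + 1861 = ((-2 + 11*√122) + 2544) + 1861 = (2542 + 11*√122) + 1861 = 4403 + 11*√122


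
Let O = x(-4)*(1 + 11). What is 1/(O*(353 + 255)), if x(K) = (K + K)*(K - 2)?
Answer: 1/350208 ≈ 2.8554e-6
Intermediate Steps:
x(K) = 2*K*(-2 + K) (x(K) = (2*K)*(-2 + K) = 2*K*(-2 + K))
O = 576 (O = (2*(-4)*(-2 - 4))*(1 + 11) = (2*(-4)*(-6))*12 = 48*12 = 576)
1/(O*(353 + 255)) = 1/(576*(353 + 255)) = 1/(576*608) = 1/350208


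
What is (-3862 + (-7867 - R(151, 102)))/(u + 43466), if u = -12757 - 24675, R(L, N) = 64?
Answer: -11793/6034 ≈ -1.9544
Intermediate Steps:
u = -37432
(-3862 + (-7867 - R(151, 102)))/(u + 43466) = (-3862 + (-7867 - 1*64))/(-37432 + 43466) = (-3862 + (-7867 - 64))/6034 = (-3862 - 7931)*(1/6034) = -11793*1/6034 = -11793/6034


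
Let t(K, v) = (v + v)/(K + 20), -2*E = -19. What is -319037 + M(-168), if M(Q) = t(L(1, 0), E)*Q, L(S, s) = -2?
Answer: -957643/3 ≈ -3.1921e+5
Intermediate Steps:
E = 19/2 (E = -½*(-19) = 19/2 ≈ 9.5000)
t(K, v) = 2*v/(20 + K) (t(K, v) = (2*v)/(20 + K) = 2*v/(20 + K))
M(Q) = 19*Q/18 (M(Q) = (2*(19/2)/(20 - 2))*Q = (2*(19/2)/18)*Q = (2*(19/2)*(1/18))*Q = 19*Q/18)
-319037 + M(-168) = -319037 + (19/18)*(-168) = -319037 - 532/3 = -957643/3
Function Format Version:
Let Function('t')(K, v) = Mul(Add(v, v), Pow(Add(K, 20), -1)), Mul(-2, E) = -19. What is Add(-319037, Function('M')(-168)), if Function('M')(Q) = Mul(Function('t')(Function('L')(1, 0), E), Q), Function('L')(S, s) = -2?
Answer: Rational(-957643, 3) ≈ -3.1921e+5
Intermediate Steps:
E = Rational(19, 2) (E = Mul(Rational(-1, 2), -19) = Rational(19, 2) ≈ 9.5000)
Function('t')(K, v) = Mul(2, v, Pow(Add(20, K), -1)) (Function('t')(K, v) = Mul(Mul(2, v), Pow(Add(20, K), -1)) = Mul(2, v, Pow(Add(20, K), -1)))
Function('M')(Q) = Mul(Rational(19, 18), Q) (Function('M')(Q) = Mul(Mul(2, Rational(19, 2), Pow(Add(20, -2), -1)), Q) = Mul(Mul(2, Rational(19, 2), Pow(18, -1)), Q) = Mul(Mul(2, Rational(19, 2), Rational(1, 18)), Q) = Mul(Rational(19, 18), Q))
Add(-319037, Function('M')(-168)) = Add(-319037, Mul(Rational(19, 18), -168)) = Add(-319037, Rational(-532, 3)) = Rational(-957643, 3)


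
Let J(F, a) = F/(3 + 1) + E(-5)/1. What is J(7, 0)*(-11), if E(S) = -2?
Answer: 11/4 ≈ 2.7500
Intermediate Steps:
J(F, a) = -2 + F/4 (J(F, a) = F/(3 + 1) - 2/1 = F/4 - 2*1 = F*(¼) - 2 = F/4 - 2 = -2 + F/4)
J(7, 0)*(-11) = (-2 + (¼)*7)*(-11) = (-2 + 7/4)*(-11) = -¼*(-11) = 11/4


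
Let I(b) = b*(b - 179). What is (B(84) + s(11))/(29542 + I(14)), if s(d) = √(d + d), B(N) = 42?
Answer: 21/13616 + √22/27232 ≈ 0.0017145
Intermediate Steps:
I(b) = b*(-179 + b)
s(d) = √2*√d (s(d) = √(2*d) = √2*√d)
(B(84) + s(11))/(29542 + I(14)) = (42 + √2*√11)/(29542 + 14*(-179 + 14)) = (42 + √22)/(29542 + 14*(-165)) = (42 + √22)/(29542 - 2310) = (42 + √22)/27232 = (42 + √22)*(1/27232) = 21/13616 + √22/27232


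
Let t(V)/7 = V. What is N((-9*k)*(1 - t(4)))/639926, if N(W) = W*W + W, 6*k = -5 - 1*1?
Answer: 29403/319963 ≈ 0.091895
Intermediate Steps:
t(V) = 7*V
k = -1 (k = (-5 - 1*1)/6 = (-5 - 1)/6 = (⅙)*(-6) = -1)
N(W) = W + W² (N(W) = W² + W = W + W²)
N((-9*k)*(1 - t(4)))/639926 = (((-9*(-1))*(1 - 7*4))*(1 + (-9*(-1))*(1 - 7*4)))/639926 = ((9*(1 - 1*28))*(1 + 9*(1 - 1*28)))*(1/639926) = ((9*(1 - 28))*(1 + 9*(1 - 28)))*(1/639926) = ((9*(-27))*(1 + 9*(-27)))*(1/639926) = -243*(1 - 243)*(1/639926) = -243*(-242)*(1/639926) = 58806*(1/639926) = 29403/319963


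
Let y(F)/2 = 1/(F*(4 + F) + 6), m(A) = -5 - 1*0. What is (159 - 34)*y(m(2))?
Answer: 250/11 ≈ 22.727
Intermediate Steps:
m(A) = -5 (m(A) = -5 + 0 = -5)
y(F) = 2/(6 + F*(4 + F)) (y(F) = 2/(F*(4 + F) + 6) = 2/(6 + F*(4 + F)))
(159 - 34)*y(m(2)) = (159 - 34)*(2/(6 + (-5)² + 4*(-5))) = 125*(2/(6 + 25 - 20)) = 125*(2/11) = 250/11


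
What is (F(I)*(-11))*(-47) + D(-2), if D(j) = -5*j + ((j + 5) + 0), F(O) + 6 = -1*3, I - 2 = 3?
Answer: -4640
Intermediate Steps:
I = 5 (I = 2 + 3 = 5)
F(O) = -9 (F(O) = -6 - 1*3 = -6 - 3 = -9)
D(j) = 5 - 4*j (D(j) = -5*j + ((5 + j) + 0) = -5*j + (5 + j) = 5 - 4*j)
(F(I)*(-11))*(-47) + D(-2) = -9*(-11)*(-47) + (5 - 4*(-2)) = 99*(-47) + (5 + 8) = -4653 + 13 = -4640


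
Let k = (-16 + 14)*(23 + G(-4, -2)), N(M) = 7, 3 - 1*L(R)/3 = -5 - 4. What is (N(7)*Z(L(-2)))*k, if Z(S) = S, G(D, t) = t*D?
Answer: -15624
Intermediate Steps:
L(R) = 36 (L(R) = 9 - 3*(-5 - 4) = 9 - 3*(-9) = 9 + 27 = 36)
G(D, t) = D*t
k = -62 (k = (-16 + 14)*(23 - 4*(-2)) = -2*(23 + 8) = -2*31 = -62)
(N(7)*Z(L(-2)))*k = (7*36)*(-62) = 252*(-62) = -15624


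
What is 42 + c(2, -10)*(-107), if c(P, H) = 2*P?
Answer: -386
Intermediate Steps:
42 + c(2, -10)*(-107) = 42 + (2*2)*(-107) = 42 + 4*(-107) = 42 - 428 = -386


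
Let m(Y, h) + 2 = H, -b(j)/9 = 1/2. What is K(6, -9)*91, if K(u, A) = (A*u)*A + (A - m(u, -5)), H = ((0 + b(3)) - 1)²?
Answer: 163345/4 ≈ 40836.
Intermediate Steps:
b(j) = -9/2
H = 121/4 (H = ((0 - 9/2) - 1)² = (-9/2 - 1)² = (-11/2)² = 121/4 ≈ 30.250)
m(Y, h) = 113/4 (m(Y, h) = -2 + 121/4 = 113/4)
K(u, A) = -113/4 + A + u*A² (K(u, A) = (A*u)*A + (A - 1*113/4) = u*A² + (A - 113/4) = u*A² + (-113/4 + A) = -113/4 + A + u*A²)
K(6, -9)*91 = (-113/4 - 9 + 6*(-9)²)*91 = (-113/4 - 9 + 6*81)*91 = (-113/4 - 9 + 486)*91 = (1795/4)*91 = 163345/4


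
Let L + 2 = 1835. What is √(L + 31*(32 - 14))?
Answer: √2391 ≈ 48.898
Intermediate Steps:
L = 1833 (L = -2 + 1835 = 1833)
√(L + 31*(32 - 14)) = √(1833 + 31*(32 - 14)) = √(1833 + 31*18) = √(1833 + 558) = √2391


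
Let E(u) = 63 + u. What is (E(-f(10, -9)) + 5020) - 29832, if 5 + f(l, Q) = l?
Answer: -24754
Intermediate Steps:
f(l, Q) = -5 + l
(E(-f(10, -9)) + 5020) - 29832 = ((63 - (-5 + 10)) + 5020) - 29832 = ((63 - 1*5) + 5020) - 29832 = ((63 - 5) + 5020) - 29832 = (58 + 5020) - 29832 = 5078 - 29832 = -24754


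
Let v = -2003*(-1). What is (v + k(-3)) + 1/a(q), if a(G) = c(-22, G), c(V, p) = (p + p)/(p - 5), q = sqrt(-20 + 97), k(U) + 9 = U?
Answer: 3983/2 - 5*sqrt(77)/154 ≈ 1991.2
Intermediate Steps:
k(U) = -9 + U
v = 2003
q = sqrt(77) ≈ 8.7750
c(V, p) = 2*p/(-5 + p) (c(V, p) = (2*p)/(-5 + p) = 2*p/(-5 + p))
a(G) = 2*G/(-5 + G)
(v + k(-3)) + 1/a(q) = (2003 + (-9 - 3)) + 1/(2*sqrt(77)/(-5 + sqrt(77))) = (2003 - 12) + sqrt(77)*(-5 + sqrt(77))/154 = 1991 + sqrt(77)*(-5 + sqrt(77))/154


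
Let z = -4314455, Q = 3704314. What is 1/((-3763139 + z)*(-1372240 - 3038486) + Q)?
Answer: 1/35628057577558 ≈ 2.8068e-14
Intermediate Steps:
1/((-3763139 + z)*(-1372240 - 3038486) + Q) = 1/((-3763139 - 4314455)*(-1372240 - 3038486) + 3704314) = 1/(-8077594*(-4410726) + 3704314) = 1/(35628053873244 + 3704314) = 1/35628057577558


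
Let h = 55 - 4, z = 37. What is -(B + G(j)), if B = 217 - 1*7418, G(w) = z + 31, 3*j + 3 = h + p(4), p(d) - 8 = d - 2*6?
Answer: 7133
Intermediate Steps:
p(d) = -4 + d (p(d) = 8 + (d - 2*6) = 8 + (d - 12) = 8 + (-12 + d) = -4 + d)
h = 51
j = 16 (j = -1 + (51 + (-4 + 4))/3 = -1 + (51 + 0)/3 = -1 + (⅓)*51 = -1 + 17 = 16)
G(w) = 68 (G(w) = 37 + 31 = 68)
B = -7201 (B = 217 - 7418 = -7201)
-(B + G(j)) = -(-7201 + 68) = -1*(-7133) = 7133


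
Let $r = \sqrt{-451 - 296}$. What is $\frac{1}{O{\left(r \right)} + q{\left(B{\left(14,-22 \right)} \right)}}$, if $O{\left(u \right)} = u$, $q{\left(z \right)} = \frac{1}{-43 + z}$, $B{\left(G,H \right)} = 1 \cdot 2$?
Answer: $- \frac{41}{1255708} - \frac{5043 i \sqrt{83}}{1255708} \approx -3.2651 \cdot 10^{-5} - 0.036588 i$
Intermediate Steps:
$B{\left(G,H \right)} = 2$
$r = 3 i \sqrt{83}$ ($r = \sqrt{-747} = 3 i \sqrt{83} \approx 27.331 i$)
$\frac{1}{O{\left(r \right)} + q{\left(B{\left(14,-22 \right)} \right)}} = \frac{1}{3 i \sqrt{83} + \frac{1}{-43 + 2}} = \frac{1}{3 i \sqrt{83} + \frac{1}{-41}} = \frac{1}{3 i \sqrt{83} - \frac{1}{41}} = \frac{1}{- \frac{1}{41} + 3 i \sqrt{83}}$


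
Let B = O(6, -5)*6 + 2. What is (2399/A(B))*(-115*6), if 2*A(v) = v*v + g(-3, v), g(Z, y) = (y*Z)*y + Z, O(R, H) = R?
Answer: 3310620/2891 ≈ 1145.1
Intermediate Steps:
g(Z, y) = Z + Z*y² (g(Z, y) = (Z*y)*y + Z = Z*y² + Z = Z + Z*y²)
B = 38 (B = 6*6 + 2 = 36 + 2 = 38)
A(v) = -3/2 - v² (A(v) = (v*v - 3*(1 + v²))/2 = (v² + (-3 - 3*v²))/2 = (-3 - 2*v²)/2 = -3/2 - v²)
(2399/A(B))*(-115*6) = (2399/(-3/2 - 1*38²))*(-115*6) = (2399/(-3/2 - 1*1444))*(-690) = (2399/(-3/2 - 1444))*(-690) = (2399/(-2891/2))*(-690) = (2399*(-2/2891))*(-690) = -4798/2891*(-690) = 3310620/2891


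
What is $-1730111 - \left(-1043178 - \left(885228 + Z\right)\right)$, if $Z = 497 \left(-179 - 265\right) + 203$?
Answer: $-22170$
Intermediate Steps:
$Z = -220465$ ($Z = 497 \left(-444\right) + 203 = -220668 + 203 = -220465$)
$-1730111 - \left(-1043178 - \left(885228 + Z\right)\right) = -1730111 - \left(-1043178 - \left(885228 - 220465\right)\right) = -1730111 - \left(-1043178 - 664763\right) = -1730111 - -1707941 = -1730111 + 1707941 = -22170$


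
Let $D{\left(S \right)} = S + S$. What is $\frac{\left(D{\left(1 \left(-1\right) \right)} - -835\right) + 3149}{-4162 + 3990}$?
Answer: $- \frac{1991}{86} \approx -23.151$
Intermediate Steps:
$D{\left(S \right)} = 2 S$
$\frac{\left(D{\left(1 \left(-1\right) \right)} - -835\right) + 3149}{-4162 + 3990} = \frac{\left(2 \cdot 1 \left(-1\right) - -835\right) + 3149}{-4162 + 3990} = \frac{\left(2 \left(-1\right) + 835\right) + 3149}{-172} = \left(\left(-2 + 835\right) + 3149\right) \left(- \frac{1}{172}\right) = \left(833 + 3149\right) \left(- \frac{1}{172}\right) = 3982 \left(- \frac{1}{172}\right) = - \frac{1991}{86}$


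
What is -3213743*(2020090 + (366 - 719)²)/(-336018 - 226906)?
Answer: 6892511398357/562924 ≈ 1.2244e+7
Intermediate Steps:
-3213743*(2020090 + (366 - 719)²)/(-336018 - 226906) = -3213743/((-562924/(2020090 + (-353)²))) = -3213743/((-562924/(2020090 + 124609))) = -3213743/((-562924/2144699)) = -3213743/((-562924*1/2144699)) = -3213743/(-562924/2144699) = -3213743*(-2144699/562924) = 6892511398357/562924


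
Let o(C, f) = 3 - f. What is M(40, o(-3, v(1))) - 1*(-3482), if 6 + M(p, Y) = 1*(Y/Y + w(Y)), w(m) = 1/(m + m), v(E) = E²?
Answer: 13909/4 ≈ 3477.3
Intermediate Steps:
w(m) = 1/(2*m)
M(p, Y) = -5 + 1/(2*Y) (M(p, Y) = -6 + 1*(Y/Y + 1/(2*Y)) = -6 + 1*(1 + 1/(2*Y)) = -6 + (1 + 1/(2*Y)) = -5 + 1/(2*Y))
M(40, o(-3, v(1))) - 1*(-3482) = (-5 + 1/(2*(3 - 1*1²))) - 1*(-3482) = (-5 + 1/(2*(3 - 1*1))) + 3482 = (-5 + 1/(2*(3 - 1))) + 3482 = (-5 + (½)/2) + 3482 = (-5 + (½)*(½)) + 3482 = (-5 + ¼) + 3482 = -19/4 + 3482 = 13909/4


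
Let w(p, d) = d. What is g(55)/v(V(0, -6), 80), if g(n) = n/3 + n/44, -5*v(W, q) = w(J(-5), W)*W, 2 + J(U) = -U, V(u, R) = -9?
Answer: -1175/972 ≈ -1.2088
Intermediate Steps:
J(U) = -2 - U
v(W, q) = -W²/5 (v(W, q) = -W*W/5 = -W²/5)
g(n) = 47*n/132 (g(n) = n*(⅓) + n*(1/44) = n/3 + n/44 = 47*n/132)
g(55)/v(V(0, -6), 80) = ((47/132)*55)/((-⅕*(-9)²)) = 235/(12*((-⅕*81))) = 235/(12*(-81/5)) = (235/12)*(-5/81) = -1175/972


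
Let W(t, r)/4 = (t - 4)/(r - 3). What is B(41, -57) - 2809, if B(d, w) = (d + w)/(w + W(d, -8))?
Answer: -2176799/775 ≈ -2808.8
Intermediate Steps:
W(t, r) = 4*(-4 + t)/(-3 + r) (W(t, r) = 4*((t - 4)/(r - 3)) = 4*((-4 + t)/(-3 + r)) = 4*(-4 + t)/(-3 + r))
B(d, w) = (d + w)/(16/11 + w - 4*d/11) (B(d, w) = (d + w)/(w + 4*(-4 + d)/(-3 - 8)) = (d + w)/(w + 4*(-4 + d)/(-11)) = (d + w)/(w + 4*(-1/11)*(-4 + d)) = (d + w)/(w + (16/11 - 4*d/11)) = (d + w)/(16/11 + w - 4*d/11))
B(41, -57) - 2809 = 11*(41 - 57)/(16 - 4*41 + 11*(-57)) - 2809 = 11*(-16)/(16 - 164 - 627) - 2809 = 11*(-16)/(-775) - 2809 = 11*(-1/775)*(-16) - 2809 = 176/775 - 2809 = -2176799/775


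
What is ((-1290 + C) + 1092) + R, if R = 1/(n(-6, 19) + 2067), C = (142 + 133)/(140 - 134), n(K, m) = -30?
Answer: -619925/4074 ≈ -152.17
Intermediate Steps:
C = 275/6 ≈ 45.833
R = 1/2037 (R = 1/(-30 + 2067) = 1/2037 ≈ 0.00049092)
((-1290 + C) + 1092) + R = ((-1290 + 275/6) + 1092) + 1/2037 = (-7465/6 + 1092) + 1/2037 = -913/6 + 1/2037 = -619925/4074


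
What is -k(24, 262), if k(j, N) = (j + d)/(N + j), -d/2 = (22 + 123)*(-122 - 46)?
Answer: -24372/143 ≈ -170.43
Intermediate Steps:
d = 48720 (d = -2*(22 + 123)*(-122 - 46) = -290*(-168) = -2*(-24360) = 48720)
k(j, N) = (48720 + j)/(N + j) (k(j, N) = (j + 48720)/(N + j) = (48720 + j)/(N + j))
-k(24, 262) = -(48720 + 24)/(262 + 24) = -48744/286 = -1*24372/143 = -24372/143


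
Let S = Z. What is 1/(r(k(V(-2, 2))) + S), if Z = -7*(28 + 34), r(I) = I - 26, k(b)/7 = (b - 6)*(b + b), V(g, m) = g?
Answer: -1/236 ≈ -0.0042373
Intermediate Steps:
k(b) = 14*b*(-6 + b) (k(b) = 7*((b - 6)*(b + b)) = 7*((-6 + b)*(2*b)) = 7*(2*b*(-6 + b)) = 14*b*(-6 + b))
r(I) = -26 + I
Z = -434 (Z = -7*62 = -434)
S = -434
1/(r(k(V(-2, 2))) + S) = 1/((-26 + 14*(-2)*(-6 - 2)) - 434) = 1/((-26 + 14*(-2)*(-8)) - 434) = 1/((-26 + 224) - 434) = 1/(198 - 434) = 1/(-236) = -1/236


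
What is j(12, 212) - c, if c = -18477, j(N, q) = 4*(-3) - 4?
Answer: 18461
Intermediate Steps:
j(N, q) = -16 (j(N, q) = -12 - 4 = -16)
j(12, 212) - c = -16 - 1*(-18477) = -16 + 18477 = 18461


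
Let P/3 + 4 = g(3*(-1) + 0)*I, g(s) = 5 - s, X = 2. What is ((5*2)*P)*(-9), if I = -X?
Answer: 5400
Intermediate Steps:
I = -2 (I = -1*2 = -2)
P = -60 (P = -12 + 3*((5 - (3*(-1) + 0))*(-2)) = -12 + 3*((5 - (-3 + 0))*(-2)) = -12 + 3*((5 - 1*(-3))*(-2)) = -12 + 3*((5 + 3)*(-2)) = -12 + 3*(8*(-2)) = -12 + 3*(-16) = -12 - 48 = -60)
((5*2)*P)*(-9) = ((5*2)*(-60))*(-9) = (10*(-60))*(-9) = -600*(-9) = 5400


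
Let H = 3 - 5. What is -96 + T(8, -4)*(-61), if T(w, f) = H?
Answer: 26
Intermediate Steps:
H = -2
T(w, f) = -2
-96 + T(8, -4)*(-61) = -96 - 2*(-61) = -96 + 122 = 26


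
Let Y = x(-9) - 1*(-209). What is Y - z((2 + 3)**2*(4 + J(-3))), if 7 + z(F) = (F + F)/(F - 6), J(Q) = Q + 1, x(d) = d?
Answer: 2252/11 ≈ 204.73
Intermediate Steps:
J(Q) = 1 + Q
z(F) = -7 + 2*F/(-6 + F) (z(F) = -7 + (F + F)/(F - 6) = -7 + (2*F)/(-6 + F) = -7 + 2*F/(-6 + F))
Y = 200 (Y = -9 - 1*(-209) = -9 + 209 = 200)
Y - z((2 + 3)**2*(4 + J(-3))) = 200 - (42 - 5*(2 + 3)**2*(4 + (1 - 3)))/(-6 + (2 + 3)**2*(4 + (1 - 3))) = 200 - (42 - 5*5**2*(4 - 2))/(-6 + 5**2*(4 - 2)) = 200 - (42 - 125*2)/(-6 + 25*2) = 200 - (42 - 5*50)/(-6 + 50) = 200 - (42 - 250)/44 = 200 - (-208)/44 = 200 - 1*(-52/11) = 200 + 52/11 = 2252/11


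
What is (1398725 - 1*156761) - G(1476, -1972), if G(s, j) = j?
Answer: 1243936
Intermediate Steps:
(1398725 - 1*156761) - G(1476, -1972) = (1398725 - 1*156761) - 1*(-1972) = (1398725 - 156761) + 1972 = 1241964 + 1972 = 1243936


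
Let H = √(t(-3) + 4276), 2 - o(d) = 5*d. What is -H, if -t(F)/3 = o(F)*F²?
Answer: -√3817 ≈ -61.782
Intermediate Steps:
o(d) = 2 - 5*d
t(F) = -3*F²*(2 - 5*F) (t(F) = -3*(2 - 5*F)*F² = -3*F²*(2 - 5*F))
H = √3817 (H = √((-3)²*(-6 + 15*(-3)) + 4276) = √(9*(-6 - 45) + 4276) = √(9*(-51) + 4276) = √(-459 + 4276) = √3817 ≈ 61.782)
-H = -√3817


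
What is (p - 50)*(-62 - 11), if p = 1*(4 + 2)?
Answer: 3212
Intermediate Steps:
p = 6 (p = 1*6 = 6)
(p - 50)*(-62 - 11) = (6 - 50)*(-62 - 11) = -44*(-73) = 3212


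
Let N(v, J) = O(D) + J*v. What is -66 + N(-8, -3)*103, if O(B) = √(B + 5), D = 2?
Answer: 2406 + 103*√7 ≈ 2678.5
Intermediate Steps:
O(B) = √(5 + B)
N(v, J) = √7 + J*v (N(v, J) = √(5 + 2) + J*v = √7 + J*v)
-66 + N(-8, -3)*103 = -66 + (√7 - 3*(-8))*103 = -66 + (√7 + 24)*103 = -66 + (24 + √7)*103 = -66 + (2472 + 103*√7) = 2406 + 103*√7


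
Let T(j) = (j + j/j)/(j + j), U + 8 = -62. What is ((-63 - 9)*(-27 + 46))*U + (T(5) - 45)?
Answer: 478578/5 ≈ 95716.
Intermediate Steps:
U = -70 (U = -8 - 62 = -70)
T(j) = (1 + j)/(2*j) (T(j) = (j + 1)/((2*j)) = (1 + j)*(1/(2*j)) = (1 + j)/(2*j))
((-63 - 9)*(-27 + 46))*U + (T(5) - 45) = ((-63 - 9)*(-27 + 46))*(-70) + ((1/2)*(1 + 5)/5 - 45) = -72*19*(-70) + ((1/2)*(1/5)*6 - 45) = -1368*(-70) + (3/5 - 45) = 95760 - 222/5 = 478578/5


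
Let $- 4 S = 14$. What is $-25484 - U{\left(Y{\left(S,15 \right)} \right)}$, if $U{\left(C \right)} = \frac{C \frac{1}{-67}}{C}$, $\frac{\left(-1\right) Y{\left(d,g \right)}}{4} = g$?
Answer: $- \frac{1707427}{67} \approx -25484.0$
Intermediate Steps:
$S = - \frac{7}{2}$ ($S = \left(- \frac{1}{4}\right) 14 = - \frac{7}{2} \approx -3.5$)
$Y{\left(d,g \right)} = - 4 g$
$U{\left(C \right)} = - \frac{1}{67}$ ($U{\left(C \right)} = \frac{C \left(- \frac{1}{67}\right)}{C} = \frac{\left(- \frac{1}{67}\right) C}{C} = - \frac{1}{67}$)
$-25484 - U{\left(Y{\left(S,15 \right)} \right)} = -25484 - - \frac{1}{67} = -25484 + \frac{1}{67} = - \frac{1707427}{67}$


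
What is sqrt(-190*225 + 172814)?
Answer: 4*sqrt(8129) ≈ 360.64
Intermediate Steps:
sqrt(-190*225 + 172814) = sqrt(-42750 + 172814) = sqrt(130064) = 4*sqrt(8129)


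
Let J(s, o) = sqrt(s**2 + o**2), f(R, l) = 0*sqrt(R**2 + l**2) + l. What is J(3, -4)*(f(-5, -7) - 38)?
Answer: -225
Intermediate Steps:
f(R, l) = l (f(R, l) = 0 + l = l)
J(s, o) = sqrt(o**2 + s**2)
J(3, -4)*(f(-5, -7) - 38) = sqrt((-4)**2 + 3**2)*(-7 - 38) = sqrt(16 + 9)*(-45) = sqrt(25)*(-45) = 5*(-45) = -225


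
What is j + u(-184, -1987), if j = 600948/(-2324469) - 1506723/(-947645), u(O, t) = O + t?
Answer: -1593094639744576/734257141835 ≈ -2169.7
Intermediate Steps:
j = 977615179209/734257141835 (j = 600948*(-1/2324469) - 1506723*(-1/947645) = -200316/774823 + 1506723/947645 = 977615179209/734257141835 ≈ 1.3314)
j + u(-184, -1987) = 977615179209/734257141835 + (-184 - 1987) = 977615179209/734257141835 - 2171 = -1593094639744576/734257141835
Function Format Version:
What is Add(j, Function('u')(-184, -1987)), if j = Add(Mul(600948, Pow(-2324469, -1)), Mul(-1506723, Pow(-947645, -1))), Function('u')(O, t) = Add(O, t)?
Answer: Rational(-1593094639744576, 734257141835) ≈ -2169.7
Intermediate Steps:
j = Rational(977615179209, 734257141835) (j = Add(Mul(600948, Rational(-1, 2324469)), Mul(-1506723, Rational(-1, 947645))) = Add(Rational(-200316, 774823), Rational(1506723, 947645)) = Rational(977615179209, 734257141835) ≈ 1.3314)
Add(j, Function('u')(-184, -1987)) = Add(Rational(977615179209, 734257141835), Add(-184, -1987)) = Add(Rational(977615179209, 734257141835), -2171) = Rational(-1593094639744576, 734257141835)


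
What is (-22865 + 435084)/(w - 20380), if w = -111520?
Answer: -412219/131900 ≈ -3.1252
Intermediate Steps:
(-22865 + 435084)/(w - 20380) = (-22865 + 435084)/(-111520 - 20380) = 412219/(-131900) = 412219*(-1/131900) = -412219/131900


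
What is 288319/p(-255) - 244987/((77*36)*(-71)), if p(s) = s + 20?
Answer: -56687067083/46250820 ≈ -1225.6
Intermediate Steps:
p(s) = 20 + s
288319/p(-255) - 244987/((77*36)*(-71)) = 288319/(20 - 255) - 244987/((77*36)*(-71)) = 288319/(-235) - 244987/(2772*(-71)) = 288319*(-1/235) - 244987/(-196812) = -288319/235 - 244987*(-1/196812) = -288319/235 + 244987/196812 = -56687067083/46250820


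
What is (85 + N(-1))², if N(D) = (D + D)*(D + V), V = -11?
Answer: 11881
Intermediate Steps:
N(D) = 2*D*(-11 + D) (N(D) = (D + D)*(D - 11) = (2*D)*(-11 + D) = 2*D*(-11 + D))
(85 + N(-1))² = (85 + 2*(-1)*(-11 - 1))² = (85 + 2*(-1)*(-12))² = (85 + 24)² = 109² = 11881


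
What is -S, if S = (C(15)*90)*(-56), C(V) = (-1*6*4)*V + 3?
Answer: -1799280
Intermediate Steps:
C(V) = 3 - 24*V (C(V) = (-6*4)*V + 3 = -24*V + 3 = 3 - 24*V)
S = 1799280 (S = ((3 - 24*15)*90)*(-56) = ((3 - 360)*90)*(-56) = -357*90*(-56) = -32130*(-56) = 1799280)
-S = -1*1799280 = -1799280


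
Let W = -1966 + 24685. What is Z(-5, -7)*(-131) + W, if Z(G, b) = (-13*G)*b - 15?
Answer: 84289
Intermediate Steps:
W = 22719
Z(G, b) = -15 - 13*G*b (Z(G, b) = -13*G*b - 15 = -15 - 13*G*b)
Z(-5, -7)*(-131) + W = (-15 - 13*(-5)*(-7))*(-131) + 22719 = (-15 - 455)*(-131) + 22719 = -470*(-131) + 22719 = 61570 + 22719 = 84289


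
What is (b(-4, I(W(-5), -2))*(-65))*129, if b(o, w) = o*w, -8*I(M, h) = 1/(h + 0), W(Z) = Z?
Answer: 8385/4 ≈ 2096.3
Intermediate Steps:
I(M, h) = -1/(8*h) (I(M, h) = -1/(8*(h + 0)) = -1/(8*h))
(b(-4, I(W(-5), -2))*(-65))*129 = (-(-1)/(2*(-2))*(-65))*129 = (-(-1)*(-1)/(2*2)*(-65))*129 = (-4*1/16*(-65))*129 = -¼*(-65)*129 = (65/4)*129 = 8385/4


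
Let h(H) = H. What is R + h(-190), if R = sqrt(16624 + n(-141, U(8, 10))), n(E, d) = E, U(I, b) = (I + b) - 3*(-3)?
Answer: -190 + sqrt(16483) ≈ -61.614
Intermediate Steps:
U(I, b) = 9 + I + b (U(I, b) = (I + b) + 9 = 9 + I + b)
R = sqrt(16483) (R = sqrt(16624 - 141) = sqrt(16483) ≈ 128.39)
R + h(-190) = sqrt(16483) - 190 = -190 + sqrt(16483)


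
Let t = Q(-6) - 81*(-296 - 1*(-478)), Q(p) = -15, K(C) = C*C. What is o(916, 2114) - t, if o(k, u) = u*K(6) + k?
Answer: 91777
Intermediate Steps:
K(C) = C²
o(k, u) = k + 36*u (o(k, u) = u*6² + k = u*36 + k = 36*u + k = k + 36*u)
t = -14757 (t = -15 - 81*(-296 - 1*(-478)) = -15 - 81*(-296 + 478) = -15 - 81*182 = -15 - 14742 = -14757)
o(916, 2114) - t = (916 + 36*2114) - 1*(-14757) = (916 + 76104) + 14757 = 77020 + 14757 = 91777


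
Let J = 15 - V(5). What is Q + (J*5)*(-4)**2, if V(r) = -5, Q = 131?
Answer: 1731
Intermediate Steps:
J = 20 (J = 15 - 1*(-5) = 15 + 5 = 20)
Q + (J*5)*(-4)**2 = 131 + (20*5)*(-4)**2 = 131 + 100*16 = 131 + 1600 = 1731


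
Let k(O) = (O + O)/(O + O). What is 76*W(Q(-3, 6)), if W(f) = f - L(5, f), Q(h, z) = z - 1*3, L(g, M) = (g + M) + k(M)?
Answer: -456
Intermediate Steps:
k(O) = 1 (k(O) = (2*O)/((2*O)) = (2*O)*(1/(2*O)) = 1)
L(g, M) = 1 + M + g (L(g, M) = (g + M) + 1 = (M + g) + 1 = 1 + M + g)
Q(h, z) = -3 + z (Q(h, z) = z - 3 = -3 + z)
W(f) = -6 (W(f) = f - (1 + f + 5) = f - (6 + f) = f + (-6 - f) = -6)
76*W(Q(-3, 6)) = 76*(-6) = -456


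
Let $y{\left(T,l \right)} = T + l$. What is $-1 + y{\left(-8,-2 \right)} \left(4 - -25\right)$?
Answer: $-291$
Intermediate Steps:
$-1 + y{\left(-8,-2 \right)} \left(4 - -25\right) = -1 + \left(-8 - 2\right) \left(4 - -25\right) = -1 - 10 \left(4 + 25\right) = -1 - 290 = -291$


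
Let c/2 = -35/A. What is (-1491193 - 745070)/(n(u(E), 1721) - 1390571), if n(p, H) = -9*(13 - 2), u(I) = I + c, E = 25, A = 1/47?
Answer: 2236263/1390670 ≈ 1.6080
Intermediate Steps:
A = 1/47 ≈ 0.021277
c = -3290 (c = 2*(-35/1/47) = 2*(-35*47) = 2*(-1645) = -3290)
u(I) = -3290 + I (u(I) = I - 3290 = -3290 + I)
n(p, H) = -99 (n(p, H) = -9*11 = -99)
(-1491193 - 745070)/(n(u(E), 1721) - 1390571) = (-1491193 - 745070)/(-99 - 1390571) = -2236263/(-1390670) = -2236263*(-1/1390670) = 2236263/1390670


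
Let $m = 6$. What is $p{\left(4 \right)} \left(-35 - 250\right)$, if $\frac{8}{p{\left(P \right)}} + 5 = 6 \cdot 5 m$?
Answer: $- \frac{456}{35} \approx -13.029$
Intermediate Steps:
$p{\left(P \right)} = \frac{8}{175}$ ($p{\left(P \right)} = \frac{8}{-5 + 6 \cdot 5 \cdot 6} = \frac{8}{-5 + 30 \cdot 6} = \frac{8}{-5 + 180} = \frac{8}{175}$)
$p{\left(4 \right)} \left(-35 - 250\right) = \frac{8 \left(-35 - 250\right)}{175} = \frac{8}{175} \left(-285\right) = - \frac{456}{35}$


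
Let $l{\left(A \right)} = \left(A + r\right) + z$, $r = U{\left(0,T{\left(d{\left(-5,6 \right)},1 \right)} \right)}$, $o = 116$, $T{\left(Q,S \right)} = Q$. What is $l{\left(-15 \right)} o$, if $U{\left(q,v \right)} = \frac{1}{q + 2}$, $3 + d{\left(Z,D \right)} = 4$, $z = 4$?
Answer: $-1218$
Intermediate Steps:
$d{\left(Z,D \right)} = 1$ ($d{\left(Z,D \right)} = -3 + 4 = 1$)
$U{\left(q,v \right)} = \frac{1}{2 + q}$
$r = \frac{1}{2}$ ($r = \frac{1}{2 + 0} = \frac{1}{2} \approx 0.5$)
$l{\left(A \right)} = \frac{9}{2} + A$ ($l{\left(A \right)} = \left(A + \frac{1}{2}\right) + 4 = \left(\frac{1}{2} + A\right) + 4 = \frac{9}{2} + A$)
$l{\left(-15 \right)} o = \left(\frac{9}{2} - 15\right) 116 = \left(- \frac{21}{2}\right) 116 = -1218$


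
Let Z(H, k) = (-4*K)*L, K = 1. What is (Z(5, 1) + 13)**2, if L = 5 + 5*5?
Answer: 11449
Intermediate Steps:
L = 30 (L = 5 + 25 = 30)
Z(H, k) = -120 (Z(H, k) = -4*1*30 = -4*30 = -120)
(Z(5, 1) + 13)**2 = (-120 + 13)**2 = (-107)**2 = 11449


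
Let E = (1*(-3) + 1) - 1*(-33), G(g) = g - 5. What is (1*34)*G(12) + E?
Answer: 269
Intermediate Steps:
G(g) = -5 + g
E = 31 (E = (-3 + 1) + 33 = -2 + 33 = 31)
(1*34)*G(12) + E = (1*34)*(-5 + 12) + 31 = 34*7 + 31 = 238 + 31 = 269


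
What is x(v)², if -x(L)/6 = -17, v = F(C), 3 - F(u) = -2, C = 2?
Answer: 10404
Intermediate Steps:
F(u) = 5 (F(u) = 3 - 1*(-2) = 3 + 2 = 5)
v = 5
x(L) = 102 (x(L) = -6*(-17) = 102)
x(v)² = 102² = 10404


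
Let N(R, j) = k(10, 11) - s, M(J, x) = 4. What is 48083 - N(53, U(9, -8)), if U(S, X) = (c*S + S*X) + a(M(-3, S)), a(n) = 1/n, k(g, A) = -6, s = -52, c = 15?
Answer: 48037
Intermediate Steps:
U(S, X) = ¼ + 15*S + S*X (U(S, X) = (15*S + S*X) + 1/4 = (15*S + S*X) + ¼ = ¼ + 15*S + S*X)
N(R, j) = 46 (N(R, j) = -6 - 1*(-52) = -6 + 52 = 46)
48083 - N(53, U(9, -8)) = 48083 - 1*46 = 48083 - 46 = 48037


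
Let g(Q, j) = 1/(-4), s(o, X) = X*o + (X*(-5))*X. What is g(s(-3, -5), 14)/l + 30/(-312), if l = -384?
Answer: -1907/19968 ≈ -0.095503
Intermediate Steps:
s(o, X) = -5*X² + X*o (s(o, X) = X*o + (-5*X)*X = X*o - 5*X² = -5*X² + X*o)
g(Q, j) = -¼
g(s(-3, -5), 14)/l + 30/(-312) = -¼/(-384) + 30/(-312) = -¼*(-1/384) + 30*(-1/312) = 1/1536 - 5/52 = -1907/19968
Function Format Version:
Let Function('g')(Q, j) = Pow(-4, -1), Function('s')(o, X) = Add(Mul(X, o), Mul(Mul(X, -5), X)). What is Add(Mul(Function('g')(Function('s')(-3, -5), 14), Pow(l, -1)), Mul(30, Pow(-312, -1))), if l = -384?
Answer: Rational(-1907, 19968) ≈ -0.095503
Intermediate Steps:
Function('s')(o, X) = Add(Mul(-5, Pow(X, 2)), Mul(X, o)) (Function('s')(o, X) = Add(Mul(X, o), Mul(Mul(-5, X), X)) = Add(Mul(X, o), Mul(-5, Pow(X, 2))) = Add(Mul(-5, Pow(X, 2)), Mul(X, o)))
Function('g')(Q, j) = Rational(-1, 4)
Add(Mul(Function('g')(Function('s')(-3, -5), 14), Pow(l, -1)), Mul(30, Pow(-312, -1))) = Add(Mul(Rational(-1, 4), Pow(-384, -1)), Mul(30, Pow(-312, -1))) = Add(Mul(Rational(-1, 4), Rational(-1, 384)), Mul(30, Rational(-1, 312))) = Add(Rational(1, 1536), Rational(-5, 52)) = Rational(-1907, 19968)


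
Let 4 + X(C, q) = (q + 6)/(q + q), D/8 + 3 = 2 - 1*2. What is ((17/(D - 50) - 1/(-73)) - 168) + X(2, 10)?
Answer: -4629947/27010 ≈ -171.42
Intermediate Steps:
D = -24 (D = -24 + 8*(2 - 1*2) = -24 + 8*(2 - 2) = -24 + 8*0 = -24 + 0 = -24)
X(C, q) = -4 + (6 + q)/(2*q) (X(C, q) = -4 + (q + 6)/(q + q) = -4 + (6 + q)/((2*q)) = -4 + (6 + q)*(1/(2*q)) = -4 + (6 + q)/(2*q))
((17/(D - 50) - 1/(-73)) - 168) + X(2, 10) = ((17/(-24 - 50) - 1/(-73)) - 168) + (-7/2 + 3/10) = ((17/(-74) - 1*(-1/73)) - 168) + (-7/2 + 3*(1/10)) = ((17*(-1/74) + 1/73) - 168) + (-7/2 + 3/10) = ((-17/74 + 1/73) - 168) - 16/5 = (-1167/5402 - 168) - 16/5 = -908703/5402 - 16/5 = -4629947/27010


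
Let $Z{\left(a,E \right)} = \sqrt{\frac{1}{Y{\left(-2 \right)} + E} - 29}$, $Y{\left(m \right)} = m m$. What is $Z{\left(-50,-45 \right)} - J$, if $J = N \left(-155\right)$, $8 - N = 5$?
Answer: $465 + \frac{i \sqrt{48790}}{41} \approx 465.0 + 5.3874 i$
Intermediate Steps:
$N = 3$ ($N = 8 - 5 = 3$)
$Y{\left(m \right)} = m^{2}$
$J = -465$ ($J = 3 \left(-155\right) = -465$)
$Z{\left(a,E \right)} = \sqrt{-29 + \frac{1}{4 + E}}$ ($Z{\left(a,E \right)} = \sqrt{\frac{1}{\left(-2\right)^{2} + E} - 29} = \sqrt{\frac{1}{4 + E} - 29} = \sqrt{-29 + \frac{1}{4 + E}}$)
$Z{\left(-50,-45 \right)} - J = \sqrt{\frac{-115 - -1305}{4 - 45}} - -465 = \sqrt{\frac{-115 + 1305}{-41}} + 465 = \sqrt{\left(- \frac{1}{41}\right) 1190} + 465 = \sqrt{- \frac{1190}{41}} + 465 = \frac{i \sqrt{48790}}{41} + 465 = 465 + \frac{i \sqrt{48790}}{41}$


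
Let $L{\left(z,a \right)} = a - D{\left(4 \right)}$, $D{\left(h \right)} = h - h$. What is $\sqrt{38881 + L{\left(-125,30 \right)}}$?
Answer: $\sqrt{38911} \approx 197.26$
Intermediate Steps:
$D{\left(h \right)} = 0$
$L{\left(z,a \right)} = a$ ($L{\left(z,a \right)} = a - 0 = a + 0 = a$)
$\sqrt{38881 + L{\left(-125,30 \right)}} = \sqrt{38881 + 30} = \sqrt{38911}$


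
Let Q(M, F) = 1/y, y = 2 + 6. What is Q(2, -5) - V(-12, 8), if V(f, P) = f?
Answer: 97/8 ≈ 12.125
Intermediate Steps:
y = 8
Q(M, F) = 1/8
Q(2, -5) - V(-12, 8) = 1/8 - 1*(-12) = 1/8 + 12 = 97/8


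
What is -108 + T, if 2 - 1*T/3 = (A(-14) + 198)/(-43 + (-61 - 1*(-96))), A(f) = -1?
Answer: -225/8 ≈ -28.125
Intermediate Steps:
T = 639/8 (T = 6 - 3*(-1 + 198)/(-43 + (-61 - 1*(-96))) = 6 - 591/(-43 + (-61 + 96)) = 6 - 591/(-43 + 35) = 6 - 591/(-8) = 6 - 591*(-1)/8 = 6 - 3*(-197/8) = 6 + 591/8 = 639/8 ≈ 79.875)
-108 + T = -108 + 639/8 = -225/8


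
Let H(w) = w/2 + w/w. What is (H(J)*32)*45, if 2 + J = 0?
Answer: 0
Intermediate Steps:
J = -2 (J = -2 + 0 = -2)
H(w) = 1 + w/2 (H(w) = w*(½) + 1 = w/2 + 1 = 1 + w/2)
(H(J)*32)*45 = ((1 + (½)*(-2))*32)*45 = ((1 - 1)*32)*45 = (0*32)*45 = 0*45 = 0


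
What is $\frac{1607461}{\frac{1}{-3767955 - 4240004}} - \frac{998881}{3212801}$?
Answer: $- \frac{41356722342010448180}{3212801} \approx -1.2872 \cdot 10^{13}$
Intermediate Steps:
$\frac{1607461}{\frac{1}{-3767955 - 4240004}} - \frac{998881}{3212801} = \frac{1607461}{\frac{1}{-8007959}} - \frac{998881}{3212801} = \frac{1607461}{- \frac{1}{8007959}} - \frac{998881}{3212801} = 1607461 \left(-8007959\right) - \frac{998881}{3212801} = -12872481782099 - \frac{998881}{3212801} = - \frac{41356722342010448180}{3212801}$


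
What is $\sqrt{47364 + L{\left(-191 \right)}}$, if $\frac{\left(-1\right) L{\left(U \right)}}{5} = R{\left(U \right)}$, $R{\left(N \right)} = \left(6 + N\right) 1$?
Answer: $\sqrt{48289} \approx 219.75$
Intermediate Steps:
$R{\left(N \right)} = 6 + N$
$L{\left(U \right)} = -30 - 5 U$ ($L{\left(U \right)} = - 5 \left(6 + U\right) = -30 - 5 U$)
$\sqrt{47364 + L{\left(-191 \right)}} = \sqrt{47364 - -925} = \sqrt{47364 + \left(-30 + 955\right)} = \sqrt{47364 + 925} = \sqrt{48289}$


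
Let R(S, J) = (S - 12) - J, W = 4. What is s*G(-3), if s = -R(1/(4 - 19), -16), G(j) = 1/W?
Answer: -59/60 ≈ -0.98333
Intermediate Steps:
R(S, J) = -12 + S - J (R(S, J) = (-12 + S) - J = -12 + S - J)
G(j) = ¼ (G(j) = 1/4 = ¼)
s = -59/15 (s = -(-12 + 1/(4 - 19) - 1*(-16)) = -(-12 + 1/(-15) + 16) = -(-12 - 1/15 + 16) = -1*59/15 = -59/15 ≈ -3.9333)
s*G(-3) = -59/15*¼ = -59/60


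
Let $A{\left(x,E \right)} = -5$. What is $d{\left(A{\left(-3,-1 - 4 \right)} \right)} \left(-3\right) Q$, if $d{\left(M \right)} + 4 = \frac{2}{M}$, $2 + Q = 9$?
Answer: $\frac{462}{5} \approx 92.4$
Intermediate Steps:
$Q = 7$ ($Q = -2 + 9 = 7$)
$d{\left(M \right)} = -4 + \frac{2}{M}$
$d{\left(A{\left(-3,-1 - 4 \right)} \right)} \left(-3\right) Q = \left(-4 + \frac{2}{-5}\right) \left(-3\right) 7 = \left(-4 + 2 \left(- \frac{1}{5}\right)\right) \left(-3\right) 7 = \left(-4 - \frac{2}{5}\right) \left(-3\right) 7 = \left(- \frac{22}{5}\right) \left(-3\right) 7 = \frac{66}{5} \cdot 7 = \frac{462}{5}$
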